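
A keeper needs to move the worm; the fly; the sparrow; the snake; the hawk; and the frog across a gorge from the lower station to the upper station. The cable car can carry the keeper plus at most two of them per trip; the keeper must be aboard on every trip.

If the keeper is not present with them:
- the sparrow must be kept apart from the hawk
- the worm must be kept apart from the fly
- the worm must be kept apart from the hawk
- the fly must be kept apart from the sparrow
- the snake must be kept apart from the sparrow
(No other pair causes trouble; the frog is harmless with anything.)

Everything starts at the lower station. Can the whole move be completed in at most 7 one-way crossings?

Yes — this plan uses 7 crossings (≤ 7):
1. Keeper goes to the upper station with the sparrow and the worm.  [the lower station: the fly, the frog, the hawk, the snake | the upper station: the sparrow, the worm]
2. Keeper goes back to the lower station alone.  [the lower station: the fly, the frog, the hawk, the snake | the upper station: the sparrow, the worm]
3. Keeper goes to the upper station with the fly and the snake.  [the lower station: the frog, the hawk | the upper station: the fly, the snake, the sparrow, the worm]
4. Keeper goes back to the lower station with the sparrow and the worm.  [the lower station: the frog, the hawk, the sparrow, the worm | the upper station: the fly, the snake]
5. Keeper goes to the upper station with the frog and the hawk.  [the lower station: the sparrow, the worm | the upper station: the fly, the frog, the hawk, the snake]
6. Keeper goes back to the lower station alone.  [the lower station: the sparrow, the worm | the upper station: the fly, the frog, the hawk, the snake]
7. Keeper goes to the upper station with the sparrow and the worm.  [the lower station: — | the upper station: the fly, the frog, the hawk, the snake, the sparrow, the worm]

Yes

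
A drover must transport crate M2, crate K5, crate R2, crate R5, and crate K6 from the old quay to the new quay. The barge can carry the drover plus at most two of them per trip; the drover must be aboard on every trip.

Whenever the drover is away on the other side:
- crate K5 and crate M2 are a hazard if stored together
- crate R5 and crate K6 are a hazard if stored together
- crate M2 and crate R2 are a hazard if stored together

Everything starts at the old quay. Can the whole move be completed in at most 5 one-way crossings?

Yes — this plan uses 5 crossings (≤ 5):
1. Drover goes to the new quay with crate M2 and crate R5.  [the old quay: crate K5, crate K6, crate R2 | the new quay: crate M2, crate R5]
2. Drover goes back to the old quay alone.  [the old quay: crate K5, crate K6, crate R2 | the new quay: crate M2, crate R5]
3. Drover goes to the new quay with crate K5 and crate R2.  [the old quay: crate K6 | the new quay: crate K5, crate M2, crate R2, crate R5]
4. Drover goes back to the old quay with crate M2.  [the old quay: crate K6, crate M2 | the new quay: crate K5, crate R2, crate R5]
5. Drover goes to the new quay with crate K6 and crate M2.  [the old quay: — | the new quay: crate K5, crate K6, crate M2, crate R2, crate R5]

Yes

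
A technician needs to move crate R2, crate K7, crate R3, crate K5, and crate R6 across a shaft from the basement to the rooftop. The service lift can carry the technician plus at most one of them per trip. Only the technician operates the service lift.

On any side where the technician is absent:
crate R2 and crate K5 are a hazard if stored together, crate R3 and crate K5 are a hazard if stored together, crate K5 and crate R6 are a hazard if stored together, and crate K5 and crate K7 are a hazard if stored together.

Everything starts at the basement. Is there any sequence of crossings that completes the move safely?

No

Following every safe sequence of crossings from the start, the most of the 5 that can be at the rooftop as the service lift arrives there on crossings 1, 3 is 1, 2 respectively; the best ever achieved is 2 of 5.
From crossing 5 on, no configuration arises that was not already reachable earlier: only 11 distinct safe configurations (who is on which side, and where the service lift is) can ever be reached, none of them has everyone across, and every continuation just revisits them. So no valid plan exists.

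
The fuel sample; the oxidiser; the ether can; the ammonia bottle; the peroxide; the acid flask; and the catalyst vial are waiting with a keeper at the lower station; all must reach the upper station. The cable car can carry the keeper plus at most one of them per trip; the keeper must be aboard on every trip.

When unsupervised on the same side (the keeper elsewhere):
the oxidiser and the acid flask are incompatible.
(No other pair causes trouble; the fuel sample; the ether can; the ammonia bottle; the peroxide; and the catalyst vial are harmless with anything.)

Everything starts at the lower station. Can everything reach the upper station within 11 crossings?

Counting alone: the keeper can take at most 1 across per trip to the upper station, so moving all 7 needs at least 7 loaded trips out, with a return between consecutive ones — at least 13 crossings.
Since 11 < 13, 11 crossings cannot be enough. (The shortest complete plan in fact takes 13:)
1. Keeper goes to the upper station with the oxidiser.  [the lower station: the acid flask, the ammonia bottle, the catalyst vial, the ether can, the fuel sample, the peroxide | the upper station: the oxidiser]
2. Keeper goes back to the lower station alone.  [the lower station: the acid flask, the ammonia bottle, the catalyst vial, the ether can, the fuel sample, the peroxide | the upper station: the oxidiser]
3. Keeper goes to the upper station with the fuel sample.  [the lower station: the acid flask, the ammonia bottle, the catalyst vial, the ether can, the peroxide | the upper station: the fuel sample, the oxidiser]
4. Keeper goes back to the lower station alone.  [the lower station: the acid flask, the ammonia bottle, the catalyst vial, the ether can, the peroxide | the upper station: the fuel sample, the oxidiser]
5. Keeper goes to the upper station with the ether can.  [the lower station: the acid flask, the ammonia bottle, the catalyst vial, the peroxide | the upper station: the ether can, the fuel sample, the oxidiser]
6. Keeper goes back to the lower station alone.  [the lower station: the acid flask, the ammonia bottle, the catalyst vial, the peroxide | the upper station: the ether can, the fuel sample, the oxidiser]
7. Keeper goes to the upper station with the ammonia bottle.  [the lower station: the acid flask, the catalyst vial, the peroxide | the upper station: the ammonia bottle, the ether can, the fuel sample, the oxidiser]
8. Keeper goes back to the lower station alone.  [the lower station: the acid flask, the catalyst vial, the peroxide | the upper station: the ammonia bottle, the ether can, the fuel sample, the oxidiser]
9. Keeper goes to the upper station with the peroxide.  [the lower station: the acid flask, the catalyst vial | the upper station: the ammonia bottle, the ether can, the fuel sample, the oxidiser, the peroxide]
10. Keeper goes back to the lower station alone.  [the lower station: the acid flask, the catalyst vial | the upper station: the ammonia bottle, the ether can, the fuel sample, the oxidiser, the peroxide]
11. Keeper goes to the upper station with the catalyst vial.  [the lower station: the acid flask | the upper station: the ammonia bottle, the catalyst vial, the ether can, the fuel sample, the oxidiser, the peroxide]
12. Keeper goes back to the lower station alone.  [the lower station: the acid flask | the upper station: the ammonia bottle, the catalyst vial, the ether can, the fuel sample, the oxidiser, the peroxide]
13. Keeper goes to the upper station with the acid flask.  [the lower station: — | the upper station: the acid flask, the ammonia bottle, the catalyst vial, the ether can, the fuel sample, the oxidiser, the peroxide]

No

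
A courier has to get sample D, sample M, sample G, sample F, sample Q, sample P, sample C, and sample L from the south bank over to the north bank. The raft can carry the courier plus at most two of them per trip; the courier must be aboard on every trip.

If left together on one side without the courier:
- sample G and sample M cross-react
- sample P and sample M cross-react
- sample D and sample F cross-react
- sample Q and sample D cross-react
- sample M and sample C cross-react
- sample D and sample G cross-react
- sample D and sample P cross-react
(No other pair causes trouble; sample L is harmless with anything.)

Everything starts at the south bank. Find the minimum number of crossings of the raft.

9

Counting alone: the courier can take at most 2 across per trip to the north bank, so moving all 8 needs at least 4 loaded trips out, with a return between consecutive ones — at least 7 crossings.
The safety rule pushes this higher. Following every safe sequence of crossings, the most of the 8 that can be at the north bank as the raft arrives there on crossing 7 is 6 — never all 8.
So no plan with fewer than 9 crossings exists, and this one achieves 9:
1. Courier goes to the north bank with sample D and sample M.
2. Courier goes back to the south bank alone.
3. Courier goes to the north bank with sample F and sample Q.
4. Courier goes back to the south bank with sample D.
5. Courier goes to the north bank with sample G and sample P.
6. Courier goes back to the south bank with sample M.
7. Courier goes to the north bank with sample C and sample L.
8. Courier goes back to the south bank alone.
9. Courier goes to the north bank with sample D and sample M.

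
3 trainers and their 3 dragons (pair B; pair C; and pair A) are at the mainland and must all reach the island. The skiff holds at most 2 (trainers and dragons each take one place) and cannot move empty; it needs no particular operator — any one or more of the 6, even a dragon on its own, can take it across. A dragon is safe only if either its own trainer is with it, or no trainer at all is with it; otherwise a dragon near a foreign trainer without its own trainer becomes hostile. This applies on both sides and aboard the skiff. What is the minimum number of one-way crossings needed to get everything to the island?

Counting alone: each trip to the island takes at most 2 across and each return brings at least 1 back, so after t trips out (and t−1 returns) at most 2t − (t−1) of the 6 are across; that first reaches 6 at t = 5, so at least 9 crossings are needed.
The safety rule pushes this higher. Following every safe sequence of crossings, the most of the 6 that can be at the island as the skiff arrives there on crossing 9 is 5 — never all 6.
So no plan with fewer than 11 crossings exists, and this one achieves 11:
1. dragon B and trainer B cross → the island.
2. trainer B crosses ← the mainland.
3. dragon A and dragon C cross → the island.
4. dragon B crosses ← the mainland.
5. trainer A and trainer C cross → the island.
6. dragon C and trainer C cross ← the mainland.
7. trainer B and trainer C cross → the island.
8. dragon A crosses ← the mainland.
9. dragon B and dragon C cross → the island.
10. trainer A crosses ← the mainland.
11. dragon A and trainer A cross → the island.

11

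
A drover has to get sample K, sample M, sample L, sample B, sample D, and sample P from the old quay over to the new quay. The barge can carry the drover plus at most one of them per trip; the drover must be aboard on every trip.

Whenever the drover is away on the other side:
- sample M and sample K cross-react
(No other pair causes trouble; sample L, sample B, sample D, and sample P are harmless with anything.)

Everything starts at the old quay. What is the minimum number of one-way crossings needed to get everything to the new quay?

Counting alone: the drover can take at most 1 across per trip to the new quay, so moving all 6 needs at least 6 loaded trips out, with a return between consecutive ones — at least 11 crossings.
The plan below uses exactly 11 crossings, so it is optimal:
1. Drover goes to the new quay with sample K.  [the old quay: sample B, sample D, sample L, sample M, sample P | the new quay: sample K]
2. Drover goes back to the old quay alone.  [the old quay: sample B, sample D, sample L, sample M, sample P | the new quay: sample K]
3. Drover goes to the new quay with sample L.  [the old quay: sample B, sample D, sample M, sample P | the new quay: sample K, sample L]
4. Drover goes back to the old quay alone.  [the old quay: sample B, sample D, sample M, sample P | the new quay: sample K, sample L]
5. Drover goes to the new quay with sample B.  [the old quay: sample D, sample M, sample P | the new quay: sample B, sample K, sample L]
6. Drover goes back to the old quay alone.  [the old quay: sample D, sample M, sample P | the new quay: sample B, sample K, sample L]
7. Drover goes to the new quay with sample D.  [the old quay: sample M, sample P | the new quay: sample B, sample D, sample K, sample L]
8. Drover goes back to the old quay alone.  [the old quay: sample M, sample P | the new quay: sample B, sample D, sample K, sample L]
9. Drover goes to the new quay with sample P.  [the old quay: sample M | the new quay: sample B, sample D, sample K, sample L, sample P]
10. Drover goes back to the old quay alone.  [the old quay: sample M | the new quay: sample B, sample D, sample K, sample L, sample P]
11. Drover goes to the new quay with sample M.  [the old quay: — | the new quay: sample B, sample D, sample K, sample L, sample M, sample P]

11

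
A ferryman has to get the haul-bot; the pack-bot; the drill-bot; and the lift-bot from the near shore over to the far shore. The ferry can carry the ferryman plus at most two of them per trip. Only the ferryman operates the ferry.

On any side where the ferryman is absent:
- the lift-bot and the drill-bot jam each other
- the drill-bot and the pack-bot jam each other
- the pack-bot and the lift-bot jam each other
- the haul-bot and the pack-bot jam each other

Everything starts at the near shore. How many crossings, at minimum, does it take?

5

Counting alone: the ferryman can take at most 2 across per trip to the far shore, so moving all 4 needs at least 2 loaded trips out, with a return between consecutive ones — at least 3 crossings.
The safety rule pushes this higher. Following every safe sequence of crossings, the most of the 4 that can be at the far shore as the ferry arrives there on crossing 3 is 3 — never all 4.
So no plan with fewer than 5 crossings exists, and this one achieves 5:
1. Ferryman goes to the far shore with the drill-bot and the pack-bot.
2. Ferryman goes back to the near shore with the pack-bot.
3. Ferryman goes to the far shore with the haul-bot and the pack-bot.
4. Ferryman goes back to the near shore with the pack-bot.
5. Ferryman goes to the far shore with the lift-bot and the pack-bot.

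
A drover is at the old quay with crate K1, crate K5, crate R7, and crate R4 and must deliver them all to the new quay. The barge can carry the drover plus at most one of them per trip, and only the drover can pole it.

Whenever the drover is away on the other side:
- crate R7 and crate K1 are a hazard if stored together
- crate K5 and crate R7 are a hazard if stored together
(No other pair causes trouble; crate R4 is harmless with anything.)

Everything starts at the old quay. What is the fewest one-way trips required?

Counting alone: the drover can take at most 1 across per trip to the new quay, so moving all 4 needs at least 4 loaded trips out, with a return between consecutive ones — at least 7 crossings.
The safety rule pushes this higher. Following every safe sequence of crossings, the most of the 4 that can be at the new quay as the barge arrives there on crossing 7 is 3 — never all 4.
So no plan with fewer than 9 crossings exists, and this one achieves 9:
1. Drover goes to the new quay with crate R7.  [the old quay: crate K1, crate K5, crate R4 | the new quay: crate R7]
2. Drover goes back to the old quay alone.  [the old quay: crate K1, crate K5, crate R4 | the new quay: crate R7]
3. Drover goes to the new quay with crate K1.  [the old quay: crate K5, crate R4 | the new quay: crate K1, crate R7]
4. Drover goes back to the old quay with crate R7.  [the old quay: crate K5, crate R4, crate R7 | the new quay: crate K1]
5. Drover goes to the new quay with crate K5.  [the old quay: crate R4, crate R7 | the new quay: crate K1, crate K5]
6. Drover goes back to the old quay alone.  [the old quay: crate R4, crate R7 | the new quay: crate K1, crate K5]
7. Drover goes to the new quay with crate R4.  [the old quay: crate R7 | the new quay: crate K1, crate K5, crate R4]
8. Drover goes back to the old quay alone.  [the old quay: crate R7 | the new quay: crate K1, crate K5, crate R4]
9. Drover goes to the new quay with crate R7.  [the old quay: — | the new quay: crate K1, crate K5, crate R4, crate R7]

9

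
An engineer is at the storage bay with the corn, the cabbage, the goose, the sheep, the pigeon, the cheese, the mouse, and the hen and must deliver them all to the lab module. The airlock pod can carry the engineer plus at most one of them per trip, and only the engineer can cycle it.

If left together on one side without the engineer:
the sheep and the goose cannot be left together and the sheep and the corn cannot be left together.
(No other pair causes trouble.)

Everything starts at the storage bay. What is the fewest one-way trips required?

17

Counting alone: the engineer can take at most 1 across per trip to the lab module, so moving all 8 needs at least 8 loaded trips out, with a return between consecutive ones — at least 15 crossings.
The safety rule pushes this higher. Following every safe sequence of crossings, the most of the 8 that can be at the lab module as the airlock pod arrives there on crossing 15 is 7 — never all 8.
So no plan with fewer than 17 crossings exists, and this one achieves 17:
1. Engineer goes to the lab module with the sheep.
2. Engineer goes back to the storage bay alone.
3. Engineer goes to the lab module with the corn.
4. Engineer goes back to the storage bay with the sheep.
5. Engineer goes to the lab module with the goose.
6. Engineer goes back to the storage bay alone.
7. Engineer goes to the lab module with the cabbage.
8. Engineer goes back to the storage bay alone.
9. Engineer goes to the lab module with the pigeon.
10. Engineer goes back to the storage bay alone.
11. Engineer goes to the lab module with the cheese.
12. Engineer goes back to the storage bay alone.
13. Engineer goes to the lab module with the mouse.
14. Engineer goes back to the storage bay alone.
15. Engineer goes to the lab module with the hen.
16. Engineer goes back to the storage bay alone.
17. Engineer goes to the lab module with the sheep.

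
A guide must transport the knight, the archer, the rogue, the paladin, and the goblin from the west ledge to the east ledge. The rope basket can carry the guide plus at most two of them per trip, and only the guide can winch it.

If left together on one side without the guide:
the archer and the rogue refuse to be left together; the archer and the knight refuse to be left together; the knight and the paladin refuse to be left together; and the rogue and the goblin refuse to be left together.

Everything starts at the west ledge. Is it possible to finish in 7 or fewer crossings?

Yes — this plan uses 7 crossings (≤ 7):
1. Guide goes to the east ledge with the knight and the rogue.  [the west ledge: the archer, the goblin, the paladin | the east ledge: the knight, the rogue]
2. Guide goes back to the west ledge alone.  [the west ledge: the archer, the goblin, the paladin | the east ledge: the knight, the rogue]
3. Guide goes to the east ledge with the archer.  [the west ledge: the goblin, the paladin | the east ledge: the archer, the knight, the rogue]
4. Guide goes back to the west ledge with the knight and the rogue.  [the west ledge: the goblin, the knight, the paladin, the rogue | the east ledge: the archer]
5. Guide goes to the east ledge with the goblin and the paladin.  [the west ledge: the knight, the rogue | the east ledge: the archer, the goblin, the paladin]
6. Guide goes back to the west ledge alone.  [the west ledge: the knight, the rogue | the east ledge: the archer, the goblin, the paladin]
7. Guide goes to the east ledge with the knight and the rogue.  [the west ledge: — | the east ledge: the archer, the goblin, the knight, the paladin, the rogue]

Yes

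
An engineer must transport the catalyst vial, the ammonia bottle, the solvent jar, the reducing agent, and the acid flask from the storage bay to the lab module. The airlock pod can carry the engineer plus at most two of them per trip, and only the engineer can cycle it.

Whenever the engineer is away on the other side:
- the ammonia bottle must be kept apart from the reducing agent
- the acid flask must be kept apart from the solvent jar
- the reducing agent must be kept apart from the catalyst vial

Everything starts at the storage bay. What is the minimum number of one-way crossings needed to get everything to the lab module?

Counting alone: the engineer can take at most 2 across per trip to the lab module, so moving all 5 needs at least 3 loaded trips out, with a return between consecutive ones — at least 5 crossings.
The plan below uses exactly 5 crossings, so it is optimal:
1. Engineer goes to the lab module with the reducing agent and the solvent jar.  [the storage bay: the acid flask, the ammonia bottle, the catalyst vial | the lab module: the reducing agent, the solvent jar]
2. Engineer goes back to the storage bay alone.  [the storage bay: the acid flask, the ammonia bottle, the catalyst vial | the lab module: the reducing agent, the solvent jar]
3. Engineer goes to the lab module with the ammonia bottle and the catalyst vial.  [the storage bay: the acid flask | the lab module: the ammonia bottle, the catalyst vial, the reducing agent, the solvent jar]
4. Engineer goes back to the storage bay with the reducing agent.  [the storage bay: the acid flask, the reducing agent | the lab module: the ammonia bottle, the catalyst vial, the solvent jar]
5. Engineer goes to the lab module with the acid flask and the reducing agent.  [the storage bay: — | the lab module: the acid flask, the ammonia bottle, the catalyst vial, the reducing agent, the solvent jar]

5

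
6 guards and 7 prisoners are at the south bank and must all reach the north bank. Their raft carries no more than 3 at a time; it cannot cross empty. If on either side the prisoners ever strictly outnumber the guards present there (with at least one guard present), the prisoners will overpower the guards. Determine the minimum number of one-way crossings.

The prisoners already outnumber the guards at the south bank before anyone moves, so the starting position itself is disallowed.

impossible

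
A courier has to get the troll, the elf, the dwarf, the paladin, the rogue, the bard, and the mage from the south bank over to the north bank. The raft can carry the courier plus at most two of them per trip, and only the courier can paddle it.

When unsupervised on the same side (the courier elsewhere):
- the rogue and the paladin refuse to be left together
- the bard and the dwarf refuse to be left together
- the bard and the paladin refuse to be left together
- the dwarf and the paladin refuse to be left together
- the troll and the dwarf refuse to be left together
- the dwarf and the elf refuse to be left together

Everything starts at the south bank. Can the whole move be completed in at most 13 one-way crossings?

Yes

Yes — this plan uses 11 crossings (≤ 13):
1. Courier goes to the north bank with the dwarf and the paladin.  [the south bank: the bard, the elf, the mage, the rogue, the troll | the north bank: the dwarf, the paladin]
2. Courier goes back to the south bank with the dwarf.  [the south bank: the bard, the dwarf, the elf, the mage, the rogue, the troll | the north bank: the paladin]
3. Courier goes to the north bank with the dwarf and the troll.  [the south bank: the bard, the elf, the mage, the rogue | the north bank: the dwarf, the paladin, the troll]
4. Courier goes back to the south bank with the dwarf.  [the south bank: the bard, the dwarf, the elf, the mage, the rogue | the north bank: the paladin, the troll]
5. Courier goes to the north bank with the dwarf and the elf.  [the south bank: the bard, the mage, the rogue | the north bank: the dwarf, the elf, the paladin, the troll]
6. Courier goes back to the south bank with the dwarf.  [the south bank: the bard, the dwarf, the mage, the rogue | the north bank: the elf, the paladin, the troll]
7. Courier goes to the north bank with the dwarf and the mage.  [the south bank: the bard, the rogue | the north bank: the dwarf, the elf, the mage, the paladin, the troll]
8. Courier goes back to the south bank with the dwarf.  [the south bank: the bard, the dwarf, the rogue | the north bank: the elf, the mage, the paladin, the troll]
9. Courier goes to the north bank with the bard and the rogue.  [the south bank: the dwarf | the north bank: the bard, the elf, the mage, the paladin, the rogue, the troll]
10. Courier goes back to the south bank with the paladin.  [the south bank: the dwarf, the paladin | the north bank: the bard, the elf, the mage, the rogue, the troll]
11. Courier goes to the north bank with the dwarf and the paladin.  [the south bank: — | the north bank: the bard, the dwarf, the elf, the mage, the paladin, the rogue, the troll]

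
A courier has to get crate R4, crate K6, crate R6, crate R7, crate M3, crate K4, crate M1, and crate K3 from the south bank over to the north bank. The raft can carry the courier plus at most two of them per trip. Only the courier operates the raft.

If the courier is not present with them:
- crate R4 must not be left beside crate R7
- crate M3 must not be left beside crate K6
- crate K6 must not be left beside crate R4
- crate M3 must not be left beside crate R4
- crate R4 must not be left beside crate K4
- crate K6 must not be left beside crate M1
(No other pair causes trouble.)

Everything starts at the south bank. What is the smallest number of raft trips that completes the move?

13

Counting alone: the courier can take at most 2 across per trip to the north bank, so moving all 8 needs at least 4 loaded trips out, with a return between consecutive ones — at least 7 crossings.
The safety rule pushes this higher. Following every safe sequence of crossings, the most of the 8 that can be at the north bank as the raft arrives there on crossings 7, 9, 11 is 5, 6, 7 respectively — never all 8.
So no plan with fewer than 13 crossings exists, and this one achieves 13:
1. Courier goes to the north bank with crate K6 and crate R4.  [the south bank: crate K3, crate K4, crate M1, crate M3, crate R6, crate R7 | the north bank: crate K6, crate R4]
2. Courier goes back to the south bank with crate R4.  [the south bank: crate K3, crate K4, crate M1, crate M3, crate R4, crate R6, crate R7 | the north bank: crate K6]
3. Courier goes to the north bank with crate R4 and crate R6.  [the south bank: crate K3, crate K4, crate M1, crate M3, crate R7 | the north bank: crate K6, crate R4, crate R6]
4. Courier goes back to the south bank with crate R4.  [the south bank: crate K3, crate K4, crate M1, crate M3, crate R4, crate R7 | the north bank: crate K6, crate R6]
5. Courier goes to the north bank with crate R4 and crate R7.  [the south bank: crate K3, crate K4, crate M1, crate M3 | the north bank: crate K6, crate R4, crate R6, crate R7]
6. Courier goes back to the south bank with crate R4.  [the south bank: crate K3, crate K4, crate M1, crate M3, crate R4 | the north bank: crate K6, crate R6, crate R7]
7. Courier goes to the north bank with crate K4 and crate R4.  [the south bank: crate K3, crate M1, crate M3 | the north bank: crate K4, crate K6, crate R4, crate R6, crate R7]
8. Courier goes back to the south bank with crate R4.  [the south bank: crate K3, crate M1, crate M3, crate R4 | the north bank: crate K4, crate K6, crate R6, crate R7]
9. Courier goes to the north bank with crate K3 and crate R4.  [the south bank: crate M1, crate M3 | the north bank: crate K3, crate K4, crate K6, crate R4, crate R6, crate R7]
10. Courier goes back to the south bank with crate R4.  [the south bank: crate M1, crate M3, crate R4 | the north bank: crate K3, crate K4, crate K6, crate R6, crate R7]
11. Courier goes to the north bank with crate M1 and crate M3.  [the south bank: crate R4 | the north bank: crate K3, crate K4, crate K6, crate M1, crate M3, crate R6, crate R7]
12. Courier goes back to the south bank with crate K6.  [the south bank: crate K6, crate R4 | the north bank: crate K3, crate K4, crate M1, crate M3, crate R6, crate R7]
13. Courier goes to the north bank with crate K6 and crate R4.  [the south bank: — | the north bank: crate K3, crate K4, crate K6, crate M1, crate M3, crate R4, crate R6, crate R7]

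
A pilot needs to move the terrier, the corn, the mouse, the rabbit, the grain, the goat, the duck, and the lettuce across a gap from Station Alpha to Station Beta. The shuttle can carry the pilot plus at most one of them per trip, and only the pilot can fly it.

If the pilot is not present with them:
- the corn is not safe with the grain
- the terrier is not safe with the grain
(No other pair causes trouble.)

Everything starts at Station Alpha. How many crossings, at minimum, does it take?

Counting alone: the pilot can take at most 1 across per trip to Station Beta, so moving all 8 needs at least 8 loaded trips out, with a return between consecutive ones — at least 15 crossings.
The safety rule pushes this higher. Following every safe sequence of crossings, the most of the 8 that can be at Station Beta as the shuttle arrives there on crossing 15 is 7 — never all 8.
So no plan with fewer than 17 crossings exists, and this one achieves 17:
1. Pilot goes to Station Beta with the grain.  [Station Alpha: the corn, the duck, the goat, the lettuce, the mouse, the rabbit, the terrier | Station Beta: the grain]
2. Pilot goes back to Station Alpha alone.  [Station Alpha: the corn, the duck, the goat, the lettuce, the mouse, the rabbit, the terrier | Station Beta: the grain]
3. Pilot goes to Station Beta with the terrier.  [Station Alpha: the corn, the duck, the goat, the lettuce, the mouse, the rabbit | Station Beta: the grain, the terrier]
4. Pilot goes back to Station Alpha with the grain.  [Station Alpha: the corn, the duck, the goat, the grain, the lettuce, the mouse, the rabbit | Station Beta: the terrier]
5. Pilot goes to Station Beta with the corn.  [Station Alpha: the duck, the goat, the grain, the lettuce, the mouse, the rabbit | Station Beta: the corn, the terrier]
6. Pilot goes back to Station Alpha alone.  [Station Alpha: the duck, the goat, the grain, the lettuce, the mouse, the rabbit | Station Beta: the corn, the terrier]
7. Pilot goes to Station Beta with the mouse.  [Station Alpha: the duck, the goat, the grain, the lettuce, the rabbit | Station Beta: the corn, the mouse, the terrier]
8. Pilot goes back to Station Alpha alone.  [Station Alpha: the duck, the goat, the grain, the lettuce, the rabbit | Station Beta: the corn, the mouse, the terrier]
9. Pilot goes to Station Beta with the rabbit.  [Station Alpha: the duck, the goat, the grain, the lettuce | Station Beta: the corn, the mouse, the rabbit, the terrier]
10. Pilot goes back to Station Alpha alone.  [Station Alpha: the duck, the goat, the grain, the lettuce | Station Beta: the corn, the mouse, the rabbit, the terrier]
11. Pilot goes to Station Beta with the goat.  [Station Alpha: the duck, the grain, the lettuce | Station Beta: the corn, the goat, the mouse, the rabbit, the terrier]
12. Pilot goes back to Station Alpha alone.  [Station Alpha: the duck, the grain, the lettuce | Station Beta: the corn, the goat, the mouse, the rabbit, the terrier]
13. Pilot goes to Station Beta with the duck.  [Station Alpha: the grain, the lettuce | Station Beta: the corn, the duck, the goat, the mouse, the rabbit, the terrier]
14. Pilot goes back to Station Alpha alone.  [Station Alpha: the grain, the lettuce | Station Beta: the corn, the duck, the goat, the mouse, the rabbit, the terrier]
15. Pilot goes to Station Beta with the lettuce.  [Station Alpha: the grain | Station Beta: the corn, the duck, the goat, the lettuce, the mouse, the rabbit, the terrier]
16. Pilot goes back to Station Alpha alone.  [Station Alpha: the grain | Station Beta: the corn, the duck, the goat, the lettuce, the mouse, the rabbit, the terrier]
17. Pilot goes to Station Beta with the grain.  [Station Alpha: — | Station Beta: the corn, the duck, the goat, the grain, the lettuce, the mouse, the rabbit, the terrier]

17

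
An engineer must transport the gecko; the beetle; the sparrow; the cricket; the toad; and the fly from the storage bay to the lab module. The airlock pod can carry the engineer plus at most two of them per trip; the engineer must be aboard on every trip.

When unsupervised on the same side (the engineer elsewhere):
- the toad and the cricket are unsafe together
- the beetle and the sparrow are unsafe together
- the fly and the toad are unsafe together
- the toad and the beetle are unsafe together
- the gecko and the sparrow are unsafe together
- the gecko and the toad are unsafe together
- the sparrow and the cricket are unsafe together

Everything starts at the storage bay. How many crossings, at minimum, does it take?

7

Counting alone: the engineer can take at most 2 across per trip to the lab module, so moving all 6 needs at least 3 loaded trips out, with a return between consecutive ones — at least 5 crossings.
The safety rule pushes this higher. Following every safe sequence of crossings, the most of the 6 that can be at the lab module as the airlock pod arrives there on crossing 5 is 4 — never all 6.
So no plan with fewer than 7 crossings exists, and this one achieves 7:
1. Engineer goes to the lab module with the sparrow and the toad.  [the storage bay: the beetle, the cricket, the fly, the gecko | the lab module: the sparrow, the toad]
2. Engineer goes back to the storage bay alone.  [the storage bay: the beetle, the cricket, the fly, the gecko | the lab module: the sparrow, the toad]
3. Engineer goes to the lab module with the beetle and the gecko.  [the storage bay: the cricket, the fly | the lab module: the beetle, the gecko, the sparrow, the toad]
4. Engineer goes back to the storage bay with the sparrow and the toad.  [the storage bay: the cricket, the fly, the sparrow, the toad | the lab module: the beetle, the gecko]
5. Engineer goes to the lab module with the cricket and the fly.  [the storage bay: the sparrow, the toad | the lab module: the beetle, the cricket, the fly, the gecko]
6. Engineer goes back to the storage bay alone.  [the storage bay: the sparrow, the toad | the lab module: the beetle, the cricket, the fly, the gecko]
7. Engineer goes to the lab module with the sparrow and the toad.  [the storage bay: — | the lab module: the beetle, the cricket, the fly, the gecko, the sparrow, the toad]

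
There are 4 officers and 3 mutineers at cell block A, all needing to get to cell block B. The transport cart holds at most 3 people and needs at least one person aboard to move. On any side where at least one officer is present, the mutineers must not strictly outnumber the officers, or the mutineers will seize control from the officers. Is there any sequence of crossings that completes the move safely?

1. 3 mutineers → cell block B.  (cell block A: 4O 0M; cell block B: 0O 3M)
2. 1 mutineer ← cell block A.  (cell block A: 4O 1M; cell block B: 0O 2M)
3. 3 officers → cell block B.  (cell block A: 1O 1M; cell block B: 3O 2M)
4. 1 officer ← cell block A.  (cell block A: 2O 1M; cell block B: 2O 2M)
5. 2 officers and 1 mutineer → cell block B.  (cell block A: 0O 0M; cell block B: 4O 3M)

Yes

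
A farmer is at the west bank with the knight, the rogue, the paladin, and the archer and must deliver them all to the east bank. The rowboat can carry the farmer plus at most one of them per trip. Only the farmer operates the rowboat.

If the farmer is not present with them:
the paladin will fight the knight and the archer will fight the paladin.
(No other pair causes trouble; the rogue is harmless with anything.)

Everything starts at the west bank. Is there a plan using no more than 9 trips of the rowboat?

Yes — this plan uses 9 crossings (≤ 9):
1. Farmer goes to the east bank with the paladin.
2. Farmer goes back to the west bank alone.
3. Farmer goes to the east bank with the knight.
4. Farmer goes back to the west bank with the paladin.
5. Farmer goes to the east bank with the archer.
6. Farmer goes back to the west bank alone.
7. Farmer goes to the east bank with the rogue.
8. Farmer goes back to the west bank alone.
9. Farmer goes to the east bank with the paladin.

Yes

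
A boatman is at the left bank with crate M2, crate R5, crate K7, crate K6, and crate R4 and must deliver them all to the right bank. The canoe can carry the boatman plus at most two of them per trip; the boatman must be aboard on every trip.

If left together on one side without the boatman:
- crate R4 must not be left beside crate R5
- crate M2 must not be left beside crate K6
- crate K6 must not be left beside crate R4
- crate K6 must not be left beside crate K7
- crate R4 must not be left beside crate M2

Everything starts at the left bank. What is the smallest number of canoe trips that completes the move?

7

Counting alone: the boatman can take at most 2 across per trip to the right bank, so moving all 5 needs at least 3 loaded trips out, with a return between consecutive ones — at least 5 crossings.
The safety rule pushes this higher. Following every safe sequence of crossings, the most of the 5 that can be at the right bank as the canoe arrives there on crossing 5 is 4 — never all 5.
So no plan with fewer than 7 crossings exists, and this one achieves 7:
1. Boatman goes to the right bank with crate K6 and crate R4.  [the left bank: crate K7, crate M2, crate R5 | the right bank: crate K6, crate R4]
2. Boatman goes back to the left bank with crate K6.  [the left bank: crate K6, crate K7, crate M2, crate R5 | the right bank: crate R4]
3. Boatman goes to the right bank with crate K7 and crate M2.  [the left bank: crate K6, crate R5 | the right bank: crate K7, crate M2, crate R4]
4. Boatman goes back to the left bank with crate M2.  [the left bank: crate K6, crate M2, crate R5 | the right bank: crate K7, crate R4]
5. Boatman goes to the right bank with crate M2 and crate R5.  [the left bank: crate K6 | the right bank: crate K7, crate M2, crate R4, crate R5]
6. Boatman goes back to the left bank with crate R4.  [the left bank: crate K6, crate R4 | the right bank: crate K7, crate M2, crate R5]
7. Boatman goes to the right bank with crate K6 and crate R4.  [the left bank: — | the right bank: crate K6, crate K7, crate M2, crate R4, crate R5]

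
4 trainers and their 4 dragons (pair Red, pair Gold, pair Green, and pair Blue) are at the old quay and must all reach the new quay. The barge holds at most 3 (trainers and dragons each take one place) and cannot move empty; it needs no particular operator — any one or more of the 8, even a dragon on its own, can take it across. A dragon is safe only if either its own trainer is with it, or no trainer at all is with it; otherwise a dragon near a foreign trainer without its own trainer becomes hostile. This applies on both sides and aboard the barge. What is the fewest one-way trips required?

9

Counting alone: each trip to the new quay takes at most 3 across and each return brings at least 1 back, so after t trips out (and t−1 returns) at most 3t − (t−1) of the 8 are across; that first reaches 8 at t = 4, so at least 7 crossings are needed.
The safety rule pushes this higher. Following every safe sequence of crossings, the most of the 8 that can be at the new quay as the barge arrives there on crossing 7 is 7 — never all 8.
So no plan with fewer than 9 crossings exists, and this one achieves 9:
1. dragon Red and trainer Red cross → the new quay.
2. trainer Red crosses ← the old quay.
3. dragon Gold, trainer Gold, and trainer Red cross → the new quay.
4. dragon Red and trainer Red cross ← the old quay.
5. trainer Blue, trainer Green, and trainer Red cross → the new quay.
6. dragon Gold crosses ← the old quay.
7. dragon Gold and dragon Red cross → the new quay.
8. dragon Red crosses ← the old quay.
9. dragon Blue, dragon Green, and dragon Red cross → the new quay.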